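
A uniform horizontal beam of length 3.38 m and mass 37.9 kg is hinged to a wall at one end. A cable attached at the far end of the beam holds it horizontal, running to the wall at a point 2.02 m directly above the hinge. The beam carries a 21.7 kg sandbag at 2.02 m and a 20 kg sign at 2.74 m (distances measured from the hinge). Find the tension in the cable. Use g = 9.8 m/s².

Taking torques about the hinge:
Beam weight: 37.9 × 9.8 = 371.4 N down at 1.69 m → arm 1.69 m, τ = 371.4 × 1.69 = 627.7 N·m clockwise.
Sandbag: 21.7 × 9.8 = 212.7 N down at 2.02 m → arm 2.02 m, τ = 212.7 × 2.02 = 429.7 N·m clockwise.
Sign: 20 × 9.8 = 196 N down at 2.74 m → arm 2.74 m, τ = 196 × 2.74 = 537 N·m clockwise.
Total clockwise load moment = 1594 N·m.
The cable tension T acts at 3.38 m; only its component perpendicular to the beam, T sinθ, produces torque. sinθ = h/√(h²+d²) = 2.02/√(2.02²+3.38²) = 0.513.
For rotational equilibrium, T × 3.38 × 0.513 = 1594, so T = 1594 / 1.734 = 919 N.

T ≈ 919 N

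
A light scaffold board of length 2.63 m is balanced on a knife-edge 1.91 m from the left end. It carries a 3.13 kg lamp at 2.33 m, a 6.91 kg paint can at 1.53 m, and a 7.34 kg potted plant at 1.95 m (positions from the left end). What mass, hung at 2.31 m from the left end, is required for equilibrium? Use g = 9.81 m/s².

Sum moments about the knife-edge (at 1.91 m from the left end) (the support reaction has zero arm there).
Lamp: 3.13 × 9.81 = 30.71 N down at 2.33 m → arm 0.42 m, τ = 30.71 × 0.42 = 12.9 N·m clockwise.
Paint can: 6.91 × 9.81 = 67.79 N down at 1.53 m → arm 0.38 m, τ = 67.79 × 0.38 = 25.76 N·m counterclockwise.
Potted plant: 7.34 × 9.81 = 72.01 N down at 1.95 m → arm 0.04 m, τ = 72.01 × 0.04 = 2.88 N·m clockwise.
Net moment of known loads = 9.98 N·m counterclockwise.
An unknown mass m at 2.31 m has arm 0.4 m; its moment is m·g·0.4 clockwise.
For rotational equilibrium, m × 9.81 × 0.4 = 9.98, so m = 9.98 / (9.81 × 0.4) = 2.54 kg.

m ≈ 2.54 kg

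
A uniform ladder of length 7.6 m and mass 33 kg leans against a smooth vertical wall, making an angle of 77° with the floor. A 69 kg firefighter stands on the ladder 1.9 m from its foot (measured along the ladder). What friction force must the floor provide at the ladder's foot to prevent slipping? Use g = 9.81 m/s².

f ≈ 76.4 N

Taking torques about the foot of the ladder:
Ladder weight 33×9.81 = 323.7 N acts at 3.8 m along the ladder; its horizontal arm is 3.8·cos77° = 0.8548 m → τ = 276.7 N·m clockwise.
Firefighter: 69×9.81 = 676.9 N at 1.9 m → arm 0.4274 m → τ = 289.3 N·m clockwise.
Wall normal N acts horizontally at the top; its moment arm is the height L sinθ = 7.6·sin77° = 7.405 m, counterclockwise.
Στ = 0 ⇒ N × 7.405 = 566 ⇒ N = 76.4 N.
ΣFx = 0: friction at the foot balances the wall's push, so f = N_wall = 76.4 N.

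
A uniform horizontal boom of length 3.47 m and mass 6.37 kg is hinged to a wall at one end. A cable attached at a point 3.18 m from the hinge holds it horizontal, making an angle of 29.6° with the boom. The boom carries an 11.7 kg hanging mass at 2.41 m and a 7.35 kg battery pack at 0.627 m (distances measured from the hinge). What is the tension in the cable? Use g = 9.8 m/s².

Taking torques about the hinge:
Beam weight: 6.37 × 9.8 = 62.43 N down at 1.735 m → arm 1.735 m, τ = 62.43 × 1.735 = 108.3 N·m clockwise.
Hanging mass: 11.7 × 9.8 = 114.7 N down at 2.41 m → arm 2.41 m, τ = 114.7 × 2.41 = 276.4 N·m clockwise.
Battery pack: 7.35 × 9.8 = 72.03 N down at 0.627 m → arm 0.627 m, τ = 72.03 × 0.627 = 45.16 N·m clockwise.
Total clockwise load moment = 429.9 N·m.
The cable tension T acts at 3.18 m; only its component perpendicular to the boom, T sinθ, produces torque. sin 29.6° = 0.4939.
Στ = 0 ⇒ T × 3.18 × 0.4939 = 429.9 ⇒ T = 429.9 / 1.571 = 274 N.

T ≈ 274 N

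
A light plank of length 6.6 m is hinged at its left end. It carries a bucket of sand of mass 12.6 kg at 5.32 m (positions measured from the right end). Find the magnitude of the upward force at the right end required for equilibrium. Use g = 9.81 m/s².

F ≈ 24 N

Take moments about the left end.
Bucket of sand: 12.6 × 9.81 = 123.6 N down at 5.32 m → arm 1.28 m, τ = 123.6 × 1.28 = 158.2 N·m clockwise.
Net moment of the loads = 158.2 N·m clockwise.
The upward force F acts at the right end, arm 6.6 m, giving F × 6.6 counterclockwise.
For rotational equilibrium, F × 6.6 = 158.2, so F = 158.2 / 6.6 = 24 N.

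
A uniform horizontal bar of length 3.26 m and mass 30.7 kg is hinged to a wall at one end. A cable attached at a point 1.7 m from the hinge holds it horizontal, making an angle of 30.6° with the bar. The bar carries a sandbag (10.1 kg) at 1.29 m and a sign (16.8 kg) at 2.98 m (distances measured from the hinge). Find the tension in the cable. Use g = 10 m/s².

Sum moments about the hinge (the unknown hinge reaction has zero arm there).
Beam weight: 30.7 × 10 = 307 N down at 1.63 m → arm 1.63 m, τ = 307 × 1.63 = 500.4 N·m clockwise.
Sandbag: 10.1 × 10 = 101 N down at 1.29 m → arm 1.29 m, τ = 101 × 1.29 = 130.3 N·m clockwise.
Sign: 16.8 × 10 = 168 N down at 2.98 m → arm 2.98 m, τ = 168 × 2.98 = 500.6 N·m clockwise.
Total clockwise load moment = 1131 N·m.
The cable tension T acts at 1.7 m; only its component perpendicular to the bar, T sinθ, produces torque. sin 30.6° = 0.509.
Setting net torque to zero: T × 1.7 × 0.509 = 1131 → T = 1131 / 0.8653 = 1310 N.

T ≈ 1310 N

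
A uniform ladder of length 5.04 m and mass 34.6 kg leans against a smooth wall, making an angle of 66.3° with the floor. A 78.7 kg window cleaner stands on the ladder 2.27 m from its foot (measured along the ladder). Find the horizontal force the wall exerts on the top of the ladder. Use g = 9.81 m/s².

N_wall ≈ 227 N

About the foot of the ladder:
Ladder weight 34.6×9.81 = 339.4 N acts at 2.52 m along the ladder; its horizontal arm is 2.52·cos66.3° = 1.013 m → τ = 343.8 N·m clockwise.
Window cleaner: 78.7×9.81 = 772 N at 2.27 m → arm 0.9124 m → τ = 704.4 N·m clockwise.
Wall normal N acts horizontally at the top; its moment arm is the height L sinθ = 5.04·sin66.3° = 4.615 m, counterclockwise.
Balancing moments: N × 4.615 = 1048, giving N = 227 N.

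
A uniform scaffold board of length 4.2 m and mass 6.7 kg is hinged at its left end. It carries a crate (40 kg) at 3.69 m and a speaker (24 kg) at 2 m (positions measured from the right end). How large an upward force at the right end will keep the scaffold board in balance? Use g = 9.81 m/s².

F ≈ 204 N

About the left end:
Beam weight: 6.7 × 9.81 = 65.73 N down at 2.1 m → arm 2.1 m, τ = 65.73 × 2.1 = 138 N·m clockwise.
Crate: 40 × 9.81 = 392.4 N down at 3.69 m → arm 0.51 m, τ = 392.4 × 0.51 = 200.1 N·m clockwise.
Speaker: 24 × 9.81 = 235.4 N down at 2 m → arm 2.2 m, τ = 235.4 × 2.2 = 517.9 N·m clockwise.
Net moment of the loads = 856 N·m clockwise.
The upward force F acts at the right end, arm 4.2 m, giving F × 4.2 counterclockwise.
Balancing moments: F × 4.2 = 856, giving F = 856 / 4.2 = 204 N.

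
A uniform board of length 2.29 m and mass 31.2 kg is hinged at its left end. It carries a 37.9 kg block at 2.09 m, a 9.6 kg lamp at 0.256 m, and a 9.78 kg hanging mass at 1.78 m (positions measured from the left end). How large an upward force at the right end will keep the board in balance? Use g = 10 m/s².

Taking torques about the left end:
Beam weight: 31.2 × 10 = 312 N down at 1.145 m → arm 1.145 m, τ = 312 × 1.145 = 357.2 N·m clockwise.
Block: 37.9 × 10 = 379 N down at 2.09 m → arm 2.09 m, τ = 379 × 2.09 = 792.1 N·m clockwise.
Lamp: 9.6 × 10 = 96 N down at 0.256 m → arm 0.256 m, τ = 96 × 0.256 = 24.58 N·m clockwise.
Hanging mass: 9.78 × 10 = 97.8 N down at 1.78 m → arm 1.78 m, τ = 97.8 × 1.78 = 174.1 N·m clockwise.
Net moment of the loads = 1348 N·m clockwise.
The upward force F acts at the right end, arm 2.29 m, giving F × 2.29 counterclockwise.
Setting net torque to zero: F × 2.29 = 1348 → F = 1348 / 2.29 = 589 N.

F ≈ 589 N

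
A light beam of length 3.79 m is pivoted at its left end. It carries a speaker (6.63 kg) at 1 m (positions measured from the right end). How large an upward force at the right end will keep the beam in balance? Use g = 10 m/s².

About the left end:
Speaker: 6.63 × 10 = 66.3 N down at 1 m → arm 2.79 m, τ = 66.3 × 2.79 = 185 N·m clockwise.
Net moment of the loads = 185 N·m clockwise.
The upward force F acts at the right end, arm 3.79 m, giving F × 3.79 counterclockwise.
For rotational equilibrium, F × 3.79 = 185, so F = 185 / 3.79 = 48.8 N.

F ≈ 48.8 N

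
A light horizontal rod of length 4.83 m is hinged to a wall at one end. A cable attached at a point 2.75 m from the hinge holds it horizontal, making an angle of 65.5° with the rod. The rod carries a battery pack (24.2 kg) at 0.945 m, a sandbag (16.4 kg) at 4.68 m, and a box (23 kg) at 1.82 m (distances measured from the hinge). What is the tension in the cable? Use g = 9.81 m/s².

T ≈ 555 N

Taking torques about the hinge:
Battery pack: 24.2 × 9.81 = 237.4 N down at 0.945 m → arm 0.945 m, τ = 237.4 × 0.945 = 224.3 N·m clockwise.
Sandbag: 16.4 × 9.81 = 160.9 N down at 4.68 m → arm 4.68 m, τ = 160.9 × 4.68 = 753 N·m clockwise.
Box: 23 × 9.81 = 225.6 N down at 1.82 m → arm 1.82 m, τ = 225.6 × 1.82 = 410.6 N·m clockwise.
Total clockwise load moment = 1388 N·m.
The cable tension T acts at 2.75 m; only its component perpendicular to the rod, T sinθ, produces torque. sin 65.5° = 0.91.
Balancing moments: T × 2.75 × 0.91 = 1388, giving T = 1388 / 2.502 = 555 N.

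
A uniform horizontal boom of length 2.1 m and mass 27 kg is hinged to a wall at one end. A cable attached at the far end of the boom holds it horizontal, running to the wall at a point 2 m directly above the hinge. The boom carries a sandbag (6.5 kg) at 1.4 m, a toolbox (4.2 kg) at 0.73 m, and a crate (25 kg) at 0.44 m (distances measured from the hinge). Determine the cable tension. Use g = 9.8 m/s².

Choose the hinge as the axis so the unknown hinge reaction has zero arm there.
Beam weight: 27 × 9.8 = 264.6 N down at 1.05 m → arm 1.05 m, τ = 264.6 × 1.05 = 277.8 N·m clockwise.
Sandbag: 6.5 × 9.8 = 63.7 N down at 1.4 m → arm 1.4 m, τ = 63.7 × 1.4 = 89.18 N·m clockwise.
Toolbox: 4.2 × 9.8 = 41.16 N down at 0.73 m → arm 0.73 m, τ = 41.16 × 0.73 = 30.05 N·m clockwise.
Crate: 25 × 9.8 = 245 N down at 0.44 m → arm 0.44 m, τ = 245 × 0.44 = 107.8 N·m clockwise.
Total clockwise load moment = 504.8 N·m.
The cable tension T acts at 2.1 m; only its component perpendicular to the boom, T sinθ, produces torque. sinθ = h/√(h²+d²) = 2/√(2²+2.1²) = 0.6897.
For rotational equilibrium, T × 2.1 × 0.6897 = 504.8, so T = 504.8 / 1.448 = 349 N.

T ≈ 349 N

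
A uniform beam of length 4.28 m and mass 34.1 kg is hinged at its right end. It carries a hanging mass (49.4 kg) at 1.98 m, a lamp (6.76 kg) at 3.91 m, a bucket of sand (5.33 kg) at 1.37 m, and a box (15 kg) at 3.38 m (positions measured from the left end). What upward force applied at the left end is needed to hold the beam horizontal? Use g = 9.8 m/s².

About the right end:
Beam weight: 34.1 × 9.8 = 334.2 N down at 2.14 m → arm 2.14 m, τ = 334.2 × 2.14 = 715.2 N·m counterclockwise.
Hanging mass: 49.4 × 9.8 = 484.1 N down at 1.98 m → arm 2.3 m, τ = 484.1 × 2.3 = 1113 N·m counterclockwise.
Lamp: 6.76 × 9.8 = 66.25 N down at 3.91 m → arm 0.37 m, τ = 66.25 × 0.37 = 24.51 N·m counterclockwise.
Bucket of sand: 5.33 × 9.8 = 52.23 N down at 1.37 m → arm 2.91 m, τ = 52.23 × 2.91 = 152 N·m counterclockwise.
Box: 15 × 9.8 = 147 N down at 3.38 m → arm 0.9 m, τ = 147 × 0.9 = 132.3 N·m counterclockwise.
Net moment of the loads = 2137 N·m counterclockwise.
The upward force F acts at the left end, arm 4.28 m, giving F × 4.28 clockwise.
Στ = 0 ⇒ F × 4.28 = 2137 ⇒ F = 2137 / 4.28 = 499 N.

F ≈ 499 N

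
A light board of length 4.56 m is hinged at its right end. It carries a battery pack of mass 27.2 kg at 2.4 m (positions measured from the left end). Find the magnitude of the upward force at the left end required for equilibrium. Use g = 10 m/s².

Choose the right end as the axis so the unknown pivot reaction has zero arm there.
Battery pack: 27.2 × 10 = 272 N down at 2.4 m → arm 2.16 m, τ = 272 × 2.16 = 587.5 N·m counterclockwise.
Net moment of the loads = 587.5 N·m counterclockwise.
The upward force F acts at the left end, arm 4.56 m, giving F × 4.56 clockwise.
Στ = 0 ⇒ F × 4.56 = 587.5 ⇒ F = 587.5 / 4.56 = 129 N.

F ≈ 129 N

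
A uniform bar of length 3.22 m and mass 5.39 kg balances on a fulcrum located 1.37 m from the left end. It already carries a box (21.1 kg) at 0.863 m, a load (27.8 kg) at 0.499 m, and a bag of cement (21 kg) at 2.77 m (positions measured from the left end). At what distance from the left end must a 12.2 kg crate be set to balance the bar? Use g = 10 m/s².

Choose the fulcrum (at 1.37 m from the left end) as the axis so the support reaction has zero arm there.
Beam weight: 5.39 × 10 = 53.9 N down at 1.61 m → arm 0.24 m, τ = 53.9 × 0.24 = 12.94 N·m clockwise.
Box: 21.1 × 10 = 211 N down at 0.863 m → arm 0.507 m, τ = 211 × 0.507 = 107 N·m counterclockwise.
Load: 27.8 × 10 = 278 N down at 0.499 m → arm 0.871 m, τ = 278 × 0.871 = 242.1 N·m counterclockwise.
Bag of cement: 21 × 10 = 210 N down at 2.77 m → arm 1.4 m, τ = 210 × 1.4 = 294 N·m clockwise.
Net moment of existing loads = 42.16 N·m counterclockwise.
The crate weighs 12.2 × 10 = 122 N and must supply an equal clockwise moment, so its lever arm about the fulcrum is 42.16 / 122 = 0.346 m.
That puts it at 1.37 + 0.346 = 1.72 m from the left end.

x ≈ 1.72 m from the left end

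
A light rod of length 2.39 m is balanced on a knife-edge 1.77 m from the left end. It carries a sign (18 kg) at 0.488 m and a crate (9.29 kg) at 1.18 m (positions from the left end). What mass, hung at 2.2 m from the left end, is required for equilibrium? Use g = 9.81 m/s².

Choose the knife-edge (at 1.77 m from the left end) as the axis so the support reaction has zero arm there.
Sign: 18 × 9.81 = 176.6 N down at 0.488 m → arm 1.282 m, τ = 176.6 × 1.282 = 226.4 N·m counterclockwise.
Crate: 9.29 × 9.81 = 91.13 N down at 1.18 m → arm 0.59 m, τ = 91.13 × 0.59 = 53.77 N·m counterclockwise.
Net moment of known loads = 280.2 N·m counterclockwise.
An unknown mass m at 2.2 m has arm 0.43 m; its moment is m·g·0.43 clockwise.
Balancing moments: m × 9.81 × 0.43 = 280.2, giving m = 280.2 / (9.81 × 0.43) = 66.4 kg.

m ≈ 66.4 kg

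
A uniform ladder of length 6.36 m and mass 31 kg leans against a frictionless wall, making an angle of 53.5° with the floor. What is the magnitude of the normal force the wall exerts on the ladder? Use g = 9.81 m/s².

About the foot of the ladder:
Ladder weight 31×9.81 = 304.1 N acts at 3.18 m along the ladder; its horizontal arm is 3.18·cos53.5° = 1.892 m → τ = 575.4 N·m clockwise.
Wall normal N acts horizontally at the top; its moment arm is the height L sinθ = 6.36·sin53.5° = 5.113 m, counterclockwise.
For rotational equilibrium, N × 5.113 = 575.4, so N = 113 N.

N_wall ≈ 113 N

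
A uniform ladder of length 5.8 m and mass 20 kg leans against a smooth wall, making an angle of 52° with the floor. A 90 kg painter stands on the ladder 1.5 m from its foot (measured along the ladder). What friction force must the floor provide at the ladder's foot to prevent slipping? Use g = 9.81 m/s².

f ≈ 255 N

Sum moments about the foot of the ladder (the floor normal and friction both act there and drop out).
Ladder weight 20×9.81 = 196.2 N acts at 2.9 m along the ladder; its horizontal arm is 2.9·cos52° = 1.785 m → τ = 350.2 N·m clockwise.
Painter: 90×9.81 = 882.9 N at 1.5 m → arm 0.9235 m → τ = 815.4 N·m clockwise.
Wall normal N acts horizontally at the top; its moment arm is the height L sinθ = 5.8·sin52° = 4.57 m, counterclockwise.
For rotational equilibrium, N × 4.57 = 1166, so N = 255 N.
ΣFx = 0: friction at the foot balances the wall's push, so f = N_wall = 255 N.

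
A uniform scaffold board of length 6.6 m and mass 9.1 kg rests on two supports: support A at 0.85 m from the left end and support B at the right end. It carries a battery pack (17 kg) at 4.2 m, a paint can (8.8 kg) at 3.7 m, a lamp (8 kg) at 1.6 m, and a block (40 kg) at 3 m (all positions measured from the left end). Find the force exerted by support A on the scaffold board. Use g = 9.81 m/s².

R_A ≈ 478 N

Take moments about support B.
Beam weight: 9.1 × 9.81 = 89.27 N down at 3.3 m → arm 3.3 m, τ = 89.27 × 3.3 = 294.6 N·m counterclockwise.
Battery pack: 17 × 9.81 = 166.8 N down at 4.2 m → arm 2.4 m, τ = 166.8 × 2.4 = 400.3 N·m counterclockwise.
Paint can: 8.8 × 9.81 = 86.33 N down at 3.7 m → arm 2.9 m, τ = 86.33 × 2.9 = 250.4 N·m counterclockwise.
Lamp: 8 × 9.81 = 78.48 N down at 1.6 m → arm 5 m, τ = 78.48 × 5 = 392.4 N·m counterclockwise.
Block: 40 × 9.81 = 392.4 N down at 3 m → arm 3.6 m, τ = 392.4 × 3.6 = 1413 N·m counterclockwise.
Net load moment about support B = 2751 N·m counterclockwise.
Reaction R at support A is upward at 0.85 m, arm 5.75 m → moment R × 5.75 clockwise.
For rotational equilibrium, R × 5.75 = 2751, so R = 478 N.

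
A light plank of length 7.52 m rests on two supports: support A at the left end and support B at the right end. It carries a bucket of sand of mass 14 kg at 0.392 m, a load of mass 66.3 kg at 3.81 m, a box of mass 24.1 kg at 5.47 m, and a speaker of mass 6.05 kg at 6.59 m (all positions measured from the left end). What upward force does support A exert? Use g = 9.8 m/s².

About support B:
Bucket of sand: 14 × 9.8 = 137.2 N down at 0.392 m → arm 7.128 m, τ = 137.2 × 7.128 = 978 N·m counterclockwise.
Load: 66.3 × 9.8 = 649.7 N down at 3.81 m → arm 3.71 m, τ = 649.7 × 3.71 = 2410 N·m counterclockwise.
Box: 24.1 × 9.8 = 236.2 N down at 5.47 m → arm 2.05 m, τ = 236.2 × 2.05 = 484.2 N·m counterclockwise.
Speaker: 6.05 × 9.8 = 59.29 N down at 6.59 m → arm 0.93 m, τ = 59.29 × 0.93 = 55.14 N·m counterclockwise.
Net load moment about support B = 3927 N·m counterclockwise.
Reaction R at support A is upward at 0 m, arm 7.52 m → moment R × 7.52 clockwise.
For rotational equilibrium, R × 7.52 = 3927, so R = 522 N.

R_A ≈ 522 N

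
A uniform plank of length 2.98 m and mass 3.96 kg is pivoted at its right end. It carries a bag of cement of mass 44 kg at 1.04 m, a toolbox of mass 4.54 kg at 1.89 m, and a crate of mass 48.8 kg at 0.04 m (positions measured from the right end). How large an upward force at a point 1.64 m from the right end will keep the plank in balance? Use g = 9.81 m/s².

About the right end:
Beam weight: 3.96 × 9.81 = 38.85 N down at 1.49 m → arm 1.49 m, τ = 38.85 × 1.49 = 57.89 N·m counterclockwise.
Bag of cement: 44 × 9.81 = 431.6 N down at 1.04 m → arm 1.04 m, τ = 431.6 × 1.04 = 448.9 N·m counterclockwise.
Toolbox: 4.54 × 9.81 = 44.54 N down at 1.89 m → arm 1.89 m, τ = 44.54 × 1.89 = 84.18 N·m counterclockwise.
Crate: 48.8 × 9.81 = 478.7 N down at 0.04 m → arm 0.04 m, τ = 478.7 × 0.04 = 19.15 N·m counterclockwise.
Net moment of the loads = 610.1 N·m counterclockwise.
The upward force F acts at a point 1.64 m from the right end, arm 1.64 m, giving F × 1.64 clockwise.
For rotational equilibrium, F × 1.64 = 610.1, so F = 610.1 / 1.64 = 372 N.

F ≈ 372 N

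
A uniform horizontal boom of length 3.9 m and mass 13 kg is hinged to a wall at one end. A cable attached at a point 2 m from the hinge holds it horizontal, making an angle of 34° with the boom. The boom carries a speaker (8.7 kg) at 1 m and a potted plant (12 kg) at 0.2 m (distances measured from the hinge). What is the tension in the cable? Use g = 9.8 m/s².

About the hinge:
Beam weight: 13 × 9.8 = 127.4 N down at 1.95 m → arm 1.95 m, τ = 127.4 × 1.95 = 248.4 N·m clockwise.
Speaker: 8.7 × 9.8 = 85.26 N down at 1 m → arm 1 m, τ = 85.26 × 1 = 85.26 N·m clockwise.
Potted plant: 12 × 9.8 = 117.6 N down at 0.2 m → arm 0.2 m, τ = 117.6 × 0.2 = 23.52 N·m clockwise.
Total clockwise load moment = 357.2 N·m.
The cable tension T acts at 2 m; only its component perpendicular to the boom, T sinθ, produces torque. sin 34° = 0.5592.
Setting net torque to zero: T × 2 × 0.5592 = 357.2 → T = 357.2 / 1.118 = 319 N.

T ≈ 319 N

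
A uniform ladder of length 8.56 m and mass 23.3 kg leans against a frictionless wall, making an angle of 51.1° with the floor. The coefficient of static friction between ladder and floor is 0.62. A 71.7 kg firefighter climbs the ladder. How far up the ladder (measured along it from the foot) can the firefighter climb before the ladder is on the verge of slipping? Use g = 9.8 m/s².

d ≈ 7.32 m

Take moments about the foot of the ladder.
Ladder weight 23.3×9.8 = 228.3 N acts at 4.28 m along the ladder; its horizontal arm is 4.28·cos51.1° = 2.688 m → τ = 613.7 N·m clockwise.
Firefighter weight 71.7×9.8 = 702.7 N at distance d → arm d·cos51.1° → τ = 702.7·d·0.628 clockwise.
Wall normal N at the top has arm L sinθ = 6.662 m counterclockwise, so Στ = 0 gives N·6.662 = 613.7 + 441.3·d.
ΣFy = 0 ⇒ N_floor = 931 N, so the maximum friction is μ_s·N_floor = 0.62×931 = 577.2 N. ΣFx = 0 ⇒ N_wall = f, so at the slipping point N = 577.2 N.
Substituting: 577.2×6.662 = 613.7 + 441.3·d ⇒ d = (3845 − 613.7) / 441.3 = 7.32 m.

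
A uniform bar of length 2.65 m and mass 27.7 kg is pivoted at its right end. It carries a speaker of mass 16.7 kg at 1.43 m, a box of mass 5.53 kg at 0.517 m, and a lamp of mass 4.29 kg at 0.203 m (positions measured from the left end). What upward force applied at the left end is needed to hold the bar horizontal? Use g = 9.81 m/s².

Sum moments about the right end (the unknown pivot reaction has zero arm there).
Beam weight: 27.7 × 9.81 = 271.7 N down at 1.325 m → arm 1.325 m, τ = 271.7 × 1.325 = 360 N·m counterclockwise.
Speaker: 16.7 × 9.81 = 163.8 N down at 1.43 m → arm 1.22 m, τ = 163.8 × 1.22 = 199.8 N·m counterclockwise.
Box: 5.53 × 9.81 = 54.25 N down at 0.517 m → arm 2.133 m, τ = 54.25 × 2.133 = 115.7 N·m counterclockwise.
Lamp: 4.29 × 9.81 = 42.08 N down at 0.203 m → arm 2.447 m, τ = 42.08 × 2.447 = 103 N·m counterclockwise.
Net moment of the loads = 778.5 N·m counterclockwise.
The upward force F acts at the left end, arm 2.65 m, giving F × 2.65 clockwise.
For rotational equilibrium, F × 2.65 = 778.5, so F = 778.5 / 2.65 = 294 N.

F ≈ 294 N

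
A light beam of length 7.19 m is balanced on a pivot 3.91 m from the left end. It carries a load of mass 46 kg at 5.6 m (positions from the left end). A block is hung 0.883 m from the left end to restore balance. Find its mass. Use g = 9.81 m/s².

m ≈ 25.7 kg

Sum moments about the pivot (at 3.91 m from the left end) (the support reaction has zero arm there).
Load: 46 × 9.81 = 451.3 N down at 5.6 m → arm 1.69 m, τ = 451.3 × 1.69 = 762.7 N·m clockwise.
Net moment of known loads = 762.7 N·m clockwise.
An unknown mass m at 0.883 m has arm 3.027 m; its moment is m·g·3.027 counterclockwise.
Στ = 0 ⇒ m × 9.81 × 3.027 = 762.7 ⇒ m = 762.7 / (9.81 × 3.027) = 25.7 kg.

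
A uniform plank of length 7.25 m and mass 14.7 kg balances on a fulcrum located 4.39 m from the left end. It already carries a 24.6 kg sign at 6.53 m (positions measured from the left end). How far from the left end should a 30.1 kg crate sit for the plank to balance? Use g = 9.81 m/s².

x ≈ 3.01 m from the left end

Choose the fulcrum (at 4.39 m from the left end) as the axis so the support reaction has zero arm there.
Beam weight: 14.7 × 9.81 = 144.2 N down at 3.625 m → arm 0.765 m, τ = 144.2 × 0.765 = 110.3 N·m counterclockwise.
Sign: 24.6 × 9.81 = 241.3 N down at 6.53 m → arm 2.14 m, τ = 241.3 × 2.14 = 516.4 N·m clockwise.
Net moment of existing loads = 406.1 N·m clockwise.
The crate weighs 30.1 × 9.81 = 295.3 N and must supply an equal counterclockwise moment, so its lever arm about the fulcrum is 406.1 / 295.3 = 1.38 m.
That puts it at 4.39 − 1.38 = 3.01 m from the left end.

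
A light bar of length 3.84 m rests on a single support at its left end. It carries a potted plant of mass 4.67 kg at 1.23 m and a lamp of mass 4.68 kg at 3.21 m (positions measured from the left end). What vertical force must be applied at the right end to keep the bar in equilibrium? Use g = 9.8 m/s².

F ≈ 53 N

Sum moments about the left end (the unknown pivot reaction has zero arm there).
Potted plant: 4.67 × 9.8 = 45.77 N down at 1.23 m → arm 1.23 m, τ = 45.77 × 1.23 = 56.3 N·m clockwise.
Lamp: 4.68 × 9.8 = 45.86 N down at 3.21 m → arm 3.21 m, τ = 45.86 × 3.21 = 147.2 N·m clockwise.
Net moment of the loads = 203.5 N·m clockwise.
The upward force F acts at the right end, arm 3.84 m, giving F × 3.84 counterclockwise.
For rotational equilibrium, F × 3.84 = 203.5, so F = 203.5 / 3.84 = 53 N.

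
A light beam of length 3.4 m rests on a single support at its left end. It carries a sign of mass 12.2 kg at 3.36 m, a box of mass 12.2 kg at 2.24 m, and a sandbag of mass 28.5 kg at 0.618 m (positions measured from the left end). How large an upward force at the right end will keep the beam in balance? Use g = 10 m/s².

F ≈ 253 N

About the left end:
Sign: 12.2 × 10 = 122 N down at 3.36 m → arm 3.36 m, τ = 122 × 3.36 = 409.9 N·m clockwise.
Box: 12.2 × 10 = 122 N down at 2.24 m → arm 2.24 m, τ = 122 × 2.24 = 273.3 N·m clockwise.
Sandbag: 28.5 × 10 = 285 N down at 0.618 m → arm 0.618 m, τ = 285 × 0.618 = 176.1 N·m clockwise.
Net moment of the loads = 859.3 N·m clockwise.
The upward force F acts at the right end, arm 3.4 m, giving F × 3.4 counterclockwise.
For rotational equilibrium, F × 3.4 = 859.3, so F = 859.3 / 3.4 = 253 N.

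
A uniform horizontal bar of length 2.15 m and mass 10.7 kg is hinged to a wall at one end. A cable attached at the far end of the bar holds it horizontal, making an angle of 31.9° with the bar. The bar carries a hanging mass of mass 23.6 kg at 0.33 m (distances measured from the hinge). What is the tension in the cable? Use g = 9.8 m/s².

T ≈ 166 N

Choose the hinge as the axis so the unknown hinge reaction has zero arm there.
Beam weight: 10.7 × 9.8 = 104.9 N down at 1.075 m → arm 1.075 m, τ = 104.9 × 1.075 = 112.8 N·m clockwise.
Hanging mass: 23.6 × 9.8 = 231.3 N down at 0.33 m → arm 0.33 m, τ = 231.3 × 0.33 = 76.33 N·m clockwise.
Total clockwise load moment = 189.1 N·m.
The cable tension T acts at 2.15 m; only its component perpendicular to the bar, T sinθ, produces torque. sin 31.9° = 0.5284.
Setting net torque to zero: T × 2.15 × 0.5284 = 189.1 → T = 189.1 / 1.136 = 166 N.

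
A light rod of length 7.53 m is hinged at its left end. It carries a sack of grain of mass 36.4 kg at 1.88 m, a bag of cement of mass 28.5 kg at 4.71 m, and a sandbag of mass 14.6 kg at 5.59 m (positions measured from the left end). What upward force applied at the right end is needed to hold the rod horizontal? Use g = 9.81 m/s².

Take moments about the left end.
Sack of grain: 36.4 × 9.81 = 357.1 N down at 1.88 m → arm 1.88 m, τ = 357.1 × 1.88 = 671.3 N·m clockwise.
Bag of cement: 28.5 × 9.81 = 279.6 N down at 4.71 m → arm 4.71 m, τ = 279.6 × 4.71 = 1317 N·m clockwise.
Sandbag: 14.6 × 9.81 = 143.2 N down at 5.59 m → arm 5.59 m, τ = 143.2 × 5.59 = 800.5 N·m clockwise.
Net moment of the loads = 2789 N·m clockwise.
The upward force F acts at the right end, arm 7.53 m, giving F × 7.53 counterclockwise.
Setting net torque to zero: F × 7.53 = 2789 → F = 2789 / 7.53 = 370 N.

F ≈ 370 N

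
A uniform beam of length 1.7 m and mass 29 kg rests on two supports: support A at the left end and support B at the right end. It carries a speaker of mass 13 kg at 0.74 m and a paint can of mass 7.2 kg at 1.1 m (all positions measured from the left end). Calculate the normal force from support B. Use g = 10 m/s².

Sum moments about support A (its reaction then has zero moment arm).
Beam weight: 29 × 10 = 290 N down at 0.85 m → arm 0.85 m, τ = 290 × 0.85 = 246.5 N·m clockwise.
Speaker: 13 × 10 = 130 N down at 0.74 m → arm 0.74 m, τ = 130 × 0.74 = 96.2 N·m clockwise.
Paint can: 7.2 × 10 = 72 N down at 1.1 m → arm 1.1 m, τ = 72 × 1.1 = 79.2 N·m clockwise.
Net load moment about support A = 421.9 N·m clockwise.
Reaction R at support B is upward at 1.7 m, arm 1.7 m → moment R × 1.7 counterclockwise.
Setting net torque to zero: R × 1.7 = 421.9 → R = 248 N.

R_B ≈ 248 N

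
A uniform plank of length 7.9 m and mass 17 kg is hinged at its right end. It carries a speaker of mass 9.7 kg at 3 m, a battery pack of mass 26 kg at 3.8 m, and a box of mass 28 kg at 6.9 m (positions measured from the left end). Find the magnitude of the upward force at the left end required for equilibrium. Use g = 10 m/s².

Take moments about the right end.
Beam weight: 17 × 10 = 170 N down at 3.95 m → arm 3.95 m, τ = 170 × 3.95 = 671.5 N·m counterclockwise.
Speaker: 9.7 × 10 = 97 N down at 3 m → arm 4.9 m, τ = 97 × 4.9 = 475.3 N·m counterclockwise.
Battery pack: 26 × 10 = 260 N down at 3.8 m → arm 4.1 m, τ = 260 × 4.1 = 1066 N·m counterclockwise.
Box: 28 × 10 = 280 N down at 6.9 m → arm 1 m, τ = 280 × 1 = 280 N·m counterclockwise.
Net moment of the loads = 2493 N·m counterclockwise.
The upward force F acts at the left end, arm 7.9 m, giving F × 7.9 clockwise.
Setting net torque to zero: F × 7.9 = 2493 → F = 2493 / 7.9 = 316 N.

F ≈ 316 N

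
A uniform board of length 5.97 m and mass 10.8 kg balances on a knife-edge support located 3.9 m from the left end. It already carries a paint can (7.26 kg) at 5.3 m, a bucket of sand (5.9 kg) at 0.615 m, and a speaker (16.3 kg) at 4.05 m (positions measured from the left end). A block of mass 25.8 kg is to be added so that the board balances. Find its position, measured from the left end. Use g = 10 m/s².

Take moments about the knife-edge support (at 3.9 m from the left end).
Beam weight: 10.8 × 10 = 108 N down at 2.985 m → arm 0.915 m, τ = 108 × 0.915 = 98.82 N·m counterclockwise.
Paint can: 7.26 × 10 = 72.6 N down at 5.3 m → arm 1.4 m, τ = 72.6 × 1.4 = 101.6 N·m clockwise.
Bucket of sand: 5.9 × 10 = 59 N down at 0.615 m → arm 3.285 m, τ = 59 × 3.285 = 193.8 N·m counterclockwise.
Speaker: 16.3 × 10 = 163 N down at 4.05 m → arm 0.15 m, τ = 163 × 0.15 = 24.45 N·m clockwise.
Net moment of existing loads = 166.6 N·m counterclockwise.
The block weighs 25.8 × 10 = 258 N and must supply an equal clockwise moment, so its lever arm about the knife-edge support is 166.6 / 258 = 0.646 m.
That puts it at 3.9 + 0.646 = 4.55 m from the left end.

x ≈ 4.55 m from the left end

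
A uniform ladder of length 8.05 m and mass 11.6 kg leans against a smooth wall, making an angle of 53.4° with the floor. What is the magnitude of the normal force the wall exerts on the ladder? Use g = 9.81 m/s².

N_wall ≈ 42.3 N

Choose the foot of the ladder as the axis so the floor normal and friction both act there and drop out.
Ladder weight 11.6×9.81 = 113.8 N acts at 4.025 m along the ladder; its horizontal arm is 4.025·cos53.4° = 2.4 m → τ = 273.1 N·m clockwise.
Wall normal N acts horizontally at the top; its moment arm is the height L sinθ = 8.05·sin53.4° = 6.463 m, counterclockwise.
Στ = 0 ⇒ N × 6.463 = 273.1 ⇒ N = 42.3 N.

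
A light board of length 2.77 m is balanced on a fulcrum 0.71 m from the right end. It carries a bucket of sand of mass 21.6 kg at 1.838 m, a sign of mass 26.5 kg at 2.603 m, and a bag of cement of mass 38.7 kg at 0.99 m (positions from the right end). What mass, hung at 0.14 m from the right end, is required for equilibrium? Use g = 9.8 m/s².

m ≈ 150 kg

Take moments about the fulcrum (at 0.71 m from the right end).
Bucket of sand: 21.6 × 9.8 = 211.7 N down at 1.838 m → arm 1.128 m, τ = 211.7 × 1.128 = 238.8 N·m counterclockwise.
Sign: 26.5 × 9.8 = 259.7 N down at 2.603 m → arm 1.893 m, τ = 259.7 × 1.893 = 491.6 N·m counterclockwise.
Bag of cement: 38.7 × 9.8 = 379.3 N down at 0.99 m → arm 0.28 m, τ = 379.3 × 0.28 = 106.2 N·m counterclockwise.
Net moment of known loads = 836.6 N·m counterclockwise.
An unknown mass m at 0.14 m has arm 0.57 m; its moment is m·g·0.57 clockwise.
Balancing moments: m × 9.8 × 0.57 = 836.6, giving m = 836.6 / (9.8 × 0.57) = 150 kg.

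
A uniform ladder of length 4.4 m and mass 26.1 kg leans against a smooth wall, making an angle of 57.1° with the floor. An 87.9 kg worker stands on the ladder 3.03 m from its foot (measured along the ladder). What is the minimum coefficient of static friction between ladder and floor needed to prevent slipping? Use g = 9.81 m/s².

Sum moments about the foot of the ladder (the floor normal and friction both act there and drop out).
Ladder weight 26.1×9.81 = 256 N acts at 2.2 m along the ladder; its horizontal arm is 2.2·cos57.1° = 1.195 m → τ = 305.9 N·m clockwise.
Worker: 87.9×9.81 = 862.3 N at 3.03 m → arm 1.646 m → τ = 1419 N·m clockwise.
Wall normal N acts horizontally at the top; its moment arm is the height L sinθ = 4.4·sin57.1° = 3.694 m, counterclockwise.
Στ = 0 ⇒ N × 3.694 = 1725 ⇒ N = 467 N.
ΣFx = 0 ⇒ f = N_wall = 467 N. ΣFy = 0 ⇒ N_floor = 1118 N.
μ_min = f / N_floor = 467 / 1118 = 0.418.

μ_min ≈ 0.418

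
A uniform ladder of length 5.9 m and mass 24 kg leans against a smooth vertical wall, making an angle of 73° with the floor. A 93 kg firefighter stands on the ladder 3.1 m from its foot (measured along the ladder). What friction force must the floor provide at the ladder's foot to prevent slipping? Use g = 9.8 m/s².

f ≈ 182 N

Take moments about the foot of the ladder.
Ladder weight 24×9.8 = 235.2 N acts at 2.95 m along the ladder; its horizontal arm is 2.95·cos73° = 0.8625 m → τ = 202.9 N·m clockwise.
Firefighter: 93×9.8 = 911.4 N at 3.1 m → arm 0.9064 m → τ = 826.1 N·m clockwise.
Wall normal N acts horizontally at the top; its moment arm is the height L sinθ = 5.9·sin73° = 5.642 m, counterclockwise.
Στ = 0 ⇒ N × 5.642 = 1029 ⇒ N = 182 N.
ΣFx = 0: friction at the foot balances the wall's push, so f = N_wall = 182 N.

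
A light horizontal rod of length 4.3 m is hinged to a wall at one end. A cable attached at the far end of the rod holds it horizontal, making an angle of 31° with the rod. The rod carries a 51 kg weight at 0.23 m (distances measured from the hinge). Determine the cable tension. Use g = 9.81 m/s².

T ≈ 52 N

About the hinge:
Weight: 51 × 9.81 = 500.3 N down at 0.23 m → arm 0.23 m, τ = 500.3 × 0.23 = 115.1 N·m clockwise.
Total clockwise load moment = 115.1 N·m.
The cable tension T acts at 4.3 m; only its component perpendicular to the rod, T sinθ, produces torque. sin 31° = 0.515.
For rotational equilibrium, T × 4.3 × 0.515 = 115.1, so T = 115.1 / 2.215 = 52 N.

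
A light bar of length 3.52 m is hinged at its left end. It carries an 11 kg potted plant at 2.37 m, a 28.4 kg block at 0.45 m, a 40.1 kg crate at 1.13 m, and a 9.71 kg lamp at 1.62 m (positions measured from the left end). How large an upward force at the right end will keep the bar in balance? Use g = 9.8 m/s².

Sum moments about the left end (the unknown pivot reaction has zero arm there).
Potted plant: 11 × 9.8 = 107.8 N down at 2.37 m → arm 2.37 m, τ = 107.8 × 2.37 = 255.5 N·m clockwise.
Block: 28.4 × 9.8 = 278.3 N down at 0.45 m → arm 0.45 m, τ = 278.3 × 0.45 = 125.2 N·m clockwise.
Crate: 40.1 × 9.8 = 393 N down at 1.13 m → arm 1.13 m, τ = 393 × 1.13 = 444.1 N·m clockwise.
Lamp: 9.71 × 9.8 = 95.16 N down at 1.62 m → arm 1.62 m, τ = 95.16 × 1.62 = 154.2 N·m clockwise.
Net moment of the loads = 979 N·m clockwise.
The upward force F acts at the right end, arm 3.52 m, giving F × 3.52 counterclockwise.
For rotational equilibrium, F × 3.52 = 979, so F = 979 / 3.52 = 278 N.

F ≈ 278 N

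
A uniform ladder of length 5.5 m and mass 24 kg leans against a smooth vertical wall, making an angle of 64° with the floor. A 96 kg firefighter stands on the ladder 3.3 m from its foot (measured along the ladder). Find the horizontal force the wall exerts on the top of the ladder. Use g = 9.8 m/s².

N_wall ≈ 333 N

Choose the foot of the ladder as the axis so the floor normal and friction both act there and drop out.
Ladder weight 24×9.8 = 235.2 N acts at 2.75 m along the ladder; its horizontal arm is 2.75·cos64° = 1.206 m → τ = 283.7 N·m clockwise.
Firefighter: 96×9.8 = 940.8 N at 3.3 m → arm 1.447 m → τ = 1361 N·m clockwise.
Wall normal N acts horizontally at the top; its moment arm is the height L sinθ = 5.5·sin64° = 4.943 m, counterclockwise.
Στ = 0 ⇒ N × 4.943 = 1645 ⇒ N = 333 N.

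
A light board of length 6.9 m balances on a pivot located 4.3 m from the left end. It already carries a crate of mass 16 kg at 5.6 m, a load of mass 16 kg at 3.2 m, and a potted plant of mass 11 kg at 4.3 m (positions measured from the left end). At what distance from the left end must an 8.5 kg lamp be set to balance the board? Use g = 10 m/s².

x ≈ 3.92 m from the left end

Take moments about the pivot (at 4.3 m from the left end).
Crate: 16 × 10 = 160 N down at 5.6 m → arm 1.3 m, τ = 160 × 1.3 = 208 N·m clockwise.
Load: 16 × 10 = 160 N down at 3.2 m → arm 1.1 m, τ = 160 × 1.1 = 176 N·m counterclockwise.
Potted plant: acts at the pivot, moment arm 0 → no torque.
Net moment of existing loads = 32 N·m clockwise.
The lamp weighs 8.5 × 10 = 85 N and must supply an equal counterclockwise moment, so its lever arm about the pivot is 32 / 85 = 0.376 m.
That puts it at 4.3 − 0.376 = 3.92 m from the left end.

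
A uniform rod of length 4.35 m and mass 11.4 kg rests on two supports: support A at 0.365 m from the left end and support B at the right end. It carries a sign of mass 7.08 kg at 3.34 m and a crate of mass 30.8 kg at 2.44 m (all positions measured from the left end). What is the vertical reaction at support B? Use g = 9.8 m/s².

R_B ≈ 260 N

About support A:
Beam weight: 11.4 × 9.8 = 111.7 N down at 2.175 m → arm 1.81 m, τ = 111.7 × 1.81 = 202.2 N·m clockwise.
Sign: 7.08 × 9.8 = 69.38 N down at 3.34 m → arm 2.975 m, τ = 69.38 × 2.975 = 206.4 N·m clockwise.
Crate: 30.8 × 9.8 = 301.8 N down at 2.44 m → arm 2.075 m, τ = 301.8 × 2.075 = 626.2 N·m clockwise.
Net load moment about support A = 1035 N·m clockwise.
Reaction R at support B is upward at 4.35 m, arm 3.985 m → moment R × 3.985 counterclockwise.
Setting net torque to zero: R × 3.985 = 1035 → R = 260 N.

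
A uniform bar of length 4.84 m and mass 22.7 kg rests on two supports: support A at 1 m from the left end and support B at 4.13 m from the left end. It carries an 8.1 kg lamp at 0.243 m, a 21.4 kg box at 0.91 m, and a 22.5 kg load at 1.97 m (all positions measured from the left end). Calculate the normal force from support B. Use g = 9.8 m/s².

Take moments about support A.
Beam weight: 22.7 × 9.8 = 222.5 N down at 2.42 m → arm 1.42 m, τ = 222.5 × 1.42 = 315.9 N·m clockwise.
Lamp: 8.1 × 9.8 = 79.38 N down at 0.243 m → arm 0.757 m, τ = 79.38 × 0.757 = 60.09 N·m counterclockwise.
Box: 21.4 × 9.8 = 209.7 N down at 0.91 m → arm 0.09 m, τ = 209.7 × 0.09 = 18.87 N·m counterclockwise.
Load: 22.5 × 9.8 = 220.5 N down at 1.97 m → arm 0.97 m, τ = 220.5 × 0.97 = 213.9 N·m clockwise.
Net load moment about support A = 450.8 N·m clockwise.
Reaction R at support B is upward at 4.13 m, arm 3.13 m → moment R × 3.13 counterclockwise.
For rotational equilibrium, R × 3.13 = 450.8, so R = 144 N.

R_B ≈ 144 N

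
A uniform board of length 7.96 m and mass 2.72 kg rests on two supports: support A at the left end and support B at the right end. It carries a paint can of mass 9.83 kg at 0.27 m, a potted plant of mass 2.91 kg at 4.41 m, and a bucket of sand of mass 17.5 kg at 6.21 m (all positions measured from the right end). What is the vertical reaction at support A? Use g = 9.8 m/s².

R_A ≈ 166 N

Taking torques about support B:
Beam weight: 2.72 × 9.8 = 26.66 N down at 3.98 m → arm 3.98 m, τ = 26.66 × 3.98 = 106.1 N·m counterclockwise.
Paint can: 9.83 × 9.8 = 96.33 N down at 0.27 m → arm 0.27 m, τ = 96.33 × 0.27 = 26.01 N·m counterclockwise.
Potted plant: 2.91 × 9.8 = 28.52 N down at 4.41 m → arm 4.41 m, τ = 28.52 × 4.41 = 125.8 N·m counterclockwise.
Bucket of sand: 17.5 × 9.8 = 171.5 N down at 6.21 m → arm 6.21 m, τ = 171.5 × 6.21 = 1065 N·m counterclockwise.
Net load moment about support B = 1323 N·m counterclockwise.
Reaction R at support A is upward at 7.96 m, arm 7.96 m → moment R × 7.96 clockwise.
Balancing moments: R × 7.96 = 1323, giving R = 166 N.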